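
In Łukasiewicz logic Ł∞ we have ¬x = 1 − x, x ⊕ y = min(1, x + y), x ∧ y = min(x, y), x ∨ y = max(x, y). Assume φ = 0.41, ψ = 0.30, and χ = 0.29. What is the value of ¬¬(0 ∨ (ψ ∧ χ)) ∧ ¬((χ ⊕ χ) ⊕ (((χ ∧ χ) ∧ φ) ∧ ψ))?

ψ ∧ χ = min(0.30, 0.29) = 0.29
0 ∨ (ψ ∧ χ) = max(0.00, 0.29) = 0.29
¬(0 ∨ (ψ ∧ χ)) = 1 − 0.29 = 0.71
¬¬(0 ∨ (ψ ∧ χ)) = 1 − 0.71 = 0.29
χ ⊕ χ = min(1, 0.29 + 0.29) = min(1, 0.58) = 0.58
χ ∧ χ = min(0.29, 0.29) = 0.29
(χ ∧ χ) ∧ φ = min(0.29, 0.41) = 0.29
((χ ∧ χ) ∧ φ) ∧ ψ = min(0.29, 0.30) = 0.29
(χ ⊕ χ) ⊕ (((χ ∧ χ) ∧ φ) ∧ ψ) = min(1, 0.58 + 0.29) = min(1, 0.87) = 0.87
¬((χ ⊕ χ) ⊕ (((χ ∧ χ) ∧ φ) ∧ ψ)) = 1 − 0.87 = 0.13
¬¬(0 ∨ (ψ ∧ χ)) ∧ ¬((χ ⊕ χ) ⊕ (((χ ∧ χ) ∧ φ) ∧ ψ)) = min(0.29, 0.13) = 0.13

0.13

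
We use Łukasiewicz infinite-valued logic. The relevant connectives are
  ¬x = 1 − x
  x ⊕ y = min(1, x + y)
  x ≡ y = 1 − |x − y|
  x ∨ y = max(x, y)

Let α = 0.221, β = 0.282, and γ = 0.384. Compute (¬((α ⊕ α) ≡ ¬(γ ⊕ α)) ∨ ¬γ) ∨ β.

0.616

α ⊕ α = min(1, 0.221 + 0.221) = min(1, 0.442) = 0.442
γ ⊕ α = min(1, 0.384 + 0.221) = min(1, 0.605) = 0.605
¬(γ ⊕ α) = 1 − 0.605 = 0.395
(α ⊕ α) ≡ ¬(γ ⊕ α) = 1 − |0.442 − 0.395| = 1 − 0.047 = 0.953
¬((α ⊕ α) ≡ ¬(γ ⊕ α)) = 1 − 0.953 = 0.047
¬γ = 1 − 0.384 = 0.616
¬((α ⊕ α) ≡ ¬(γ ⊕ α)) ∨ ¬γ = max(0.047, 0.616) = 0.616
(¬((α ⊕ α) ≡ ¬(γ ⊕ α)) ∨ ¬γ) ∨ β = max(0.616, 0.282) = 0.616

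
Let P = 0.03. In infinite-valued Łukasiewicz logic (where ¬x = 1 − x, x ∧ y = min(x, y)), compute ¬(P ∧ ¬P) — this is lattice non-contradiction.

¬P = 1 − 0.03 = 0.97
P ∧ ¬P = min(0.03, 0.97) = 0.03
¬(P ∧ ¬P) = 1 − 0.03 = 0.97
(The value 0.97 < 1 shows this instance is not satisfied; not a Ł∞-tautology — its value is 1 − min(a, 1−a).)

0.97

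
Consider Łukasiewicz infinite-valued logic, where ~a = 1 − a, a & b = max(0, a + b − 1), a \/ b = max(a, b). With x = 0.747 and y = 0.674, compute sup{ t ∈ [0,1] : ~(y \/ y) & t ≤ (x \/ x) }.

y \/ y = max(0.674, 0.674) = 0.674
~(y \/ y) = 1 − 0.674 = 0.326
So the left factor is ~(y \/ y) = 0.326.
x \/ x = max(0.747, 0.747) = 0.747
So the right-hand bound is x \/ x = 0.747.
The residuum of the Łukasiewicz t-norm gives the supremum: min(1, 1 − 0.326 + 0.747).
1 − 0.326 + 0.747 = 1.421, so t = min(1, 1.421) = 1.000.
Check: 0.326 & 1.000 = max(0, 0.326) = 0.326 ≤ 0.747.

1.000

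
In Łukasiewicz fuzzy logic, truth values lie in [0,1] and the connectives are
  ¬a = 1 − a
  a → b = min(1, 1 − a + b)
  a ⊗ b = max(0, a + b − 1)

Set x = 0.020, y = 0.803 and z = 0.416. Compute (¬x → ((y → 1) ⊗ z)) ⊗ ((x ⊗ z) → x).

0.436

¬x = 1 − 0.020 = 0.980
y → 1 = min(1, 1 − 0.803 + 1.000) = min(1, 1.197) = 1.000
(y → 1) ⊗ z = max(0, 1.000 + 0.416 − 1) = max(0, 0.416) = 0.416
¬x → ((y → 1) ⊗ z) = min(1, 1 − 0.980 + 0.416) = min(1, 0.436) = 0.436
x ⊗ z = max(0, 0.020 + 0.416 − 1) = max(0, -0.564) = 0.000
(x ⊗ z) → x = min(1, 1 − 0.000 + 0.020) = min(1, 1.020) = 1.000
(¬x → ((y → 1) ⊗ z)) ⊗ ((x ⊗ z) → x) = max(0, 0.436 + 1.000 − 1) = max(0, 0.436) = 0.436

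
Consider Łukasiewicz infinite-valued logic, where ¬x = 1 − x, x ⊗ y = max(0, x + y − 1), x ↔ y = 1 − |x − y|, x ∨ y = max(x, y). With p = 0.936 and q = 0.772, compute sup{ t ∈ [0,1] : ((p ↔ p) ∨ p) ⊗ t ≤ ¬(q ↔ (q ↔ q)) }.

p ↔ p = 1 − |0.936 − 0.936| = 1 − 0.000 = 1.000
(p ↔ p) ∨ p = max(1.000, 0.936) = 1.000
So the left factor is (p ↔ p) ∨ p = 1.000.
q ↔ q = 1 − |0.772 − 0.772| = 1 − 0.000 = 1.000
q ↔ (q ↔ q) = 1 − |0.772 − 1.000| = 1 − 0.228 = 0.772
¬(q ↔ (q ↔ q)) = 1 − 0.772 = 0.228
So the right-hand bound is ¬(q ↔ (q ↔ q)) = 0.228.
The residuum of the Łukasiewicz t-norm gives the supremum: min(1, 1 − 1.000 + 0.228).
1 − 1.000 + 0.228 = 0.228, so t = min(1, 0.228) = 0.228.
Check: 1.000 ⊗ 0.228 = max(0, 0.228) = 0.228 ≤ 0.228.

0.228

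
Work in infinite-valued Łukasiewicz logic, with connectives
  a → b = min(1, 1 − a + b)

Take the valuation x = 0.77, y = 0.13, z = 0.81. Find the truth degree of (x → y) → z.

x → y = min(1, 1 − 0.77 + 0.13) = min(1, 0.36) = 0.36
(x → y) → z = min(1, 1 − 0.36 + 0.81) = min(1, 1.45) = 1.00

1.00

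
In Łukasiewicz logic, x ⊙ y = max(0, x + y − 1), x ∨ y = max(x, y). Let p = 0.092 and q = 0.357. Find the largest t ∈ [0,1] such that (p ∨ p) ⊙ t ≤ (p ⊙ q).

p ∨ p = max(0.092, 0.092) = 0.092
So the left factor is p ∨ p = 0.092.
p ⊙ q = max(0, 0.092 + 0.357 − 1) = max(0, -0.551) = 0.000
So the right-hand bound is p ⊙ q = 0.000.
The residuum of the Łukasiewicz t-norm gives the supremum: min(1, 1 − 0.092 + 0.000).
1 − 0.092 + 0.000 = 0.908, so t = min(1, 0.908) = 0.908.
Check: 0.092 ⊙ 0.908 = max(0, 0.000) = 0.000 ≤ 0.000.

0.908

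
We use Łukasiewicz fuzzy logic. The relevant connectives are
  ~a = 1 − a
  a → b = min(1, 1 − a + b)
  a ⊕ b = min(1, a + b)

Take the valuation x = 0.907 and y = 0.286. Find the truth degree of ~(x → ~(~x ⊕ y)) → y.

1.000

~x = 1 − 0.907 = 0.093
~x ⊕ y = min(1, 0.093 + 0.286) = min(1, 0.379) = 0.379
~(~x ⊕ y) = 1 − 0.379 = 0.621
x → ~(~x ⊕ y) = min(1, 1 − 0.907 + 0.621) = min(1, 0.714) = 0.714
~(x → ~(~x ⊕ y)) = 1 − 0.714 = 0.286
~(x → ~(~x ⊕ y)) → y = min(1, 1 − 0.286 + 0.286) = min(1, 1.000) = 1.000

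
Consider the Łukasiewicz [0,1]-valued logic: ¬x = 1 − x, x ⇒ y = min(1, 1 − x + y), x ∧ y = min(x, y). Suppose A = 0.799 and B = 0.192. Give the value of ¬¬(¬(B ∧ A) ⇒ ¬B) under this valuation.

B ∧ A = min(0.192, 0.799) = 0.192
¬(B ∧ A) = 1 − 0.192 = 0.808
¬B = 1 − 0.192 = 0.808
¬(B ∧ A) ⇒ ¬B = min(1, 1 − 0.808 + 0.808) = min(1, 1.000) = 1.000
¬(¬(B ∧ A) ⇒ ¬B) = 1 − 1.000 = 0.000
¬¬(¬(B ∧ A) ⇒ ¬B) = 1 − 0.000 = 1.000

1.000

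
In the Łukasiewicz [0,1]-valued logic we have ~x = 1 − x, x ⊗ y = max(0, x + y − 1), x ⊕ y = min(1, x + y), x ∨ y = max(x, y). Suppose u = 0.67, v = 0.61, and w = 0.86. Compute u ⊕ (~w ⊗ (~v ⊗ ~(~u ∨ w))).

~w = 1 − 0.86 = 0.14
~v = 1 − 0.61 = 0.39
~u = 1 − 0.67 = 0.33
~u ∨ w = max(0.33, 0.86) = 0.86
~(~u ∨ w) = 1 − 0.86 = 0.14
~v ⊗ ~(~u ∨ w) = max(0, 0.39 + 0.14 − 1) = max(0, -0.47) = 0.00
~w ⊗ (~v ⊗ ~(~u ∨ w)) = max(0, 0.14 + 0.00 − 1) = max(0, -0.86) = 0.00
u ⊕ (~w ⊗ (~v ⊗ ~(~u ∨ w))) = min(1, 0.67 + 0.00) = min(1, 0.67) = 0.67

0.67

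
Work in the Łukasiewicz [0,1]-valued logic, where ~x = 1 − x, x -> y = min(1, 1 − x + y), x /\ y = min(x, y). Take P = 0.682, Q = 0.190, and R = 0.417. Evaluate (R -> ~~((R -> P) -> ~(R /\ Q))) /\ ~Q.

0.810

R -> P = min(1, 1 − 0.417 + 0.682) = min(1, 1.265) = 1.000
R /\ Q = min(0.417, 0.190) = 0.190
~(R /\ Q) = 1 − 0.190 = 0.810
(R -> P) -> ~(R /\ Q) = min(1, 1 − 1.000 + 0.810) = min(1, 0.810) = 0.810
~((R -> P) -> ~(R /\ Q)) = 1 − 0.810 = 0.190
~~((R -> P) -> ~(R /\ Q)) = 1 − 0.190 = 0.810
R -> ~~((R -> P) -> ~(R /\ Q)) = min(1, 1 − 0.417 + 0.810) = min(1, 1.393) = 1.000
~Q = 1 − 0.190 = 0.810
(R -> ~~((R -> P) -> ~(R /\ Q))) /\ ~Q = min(1.000, 0.810) = 0.810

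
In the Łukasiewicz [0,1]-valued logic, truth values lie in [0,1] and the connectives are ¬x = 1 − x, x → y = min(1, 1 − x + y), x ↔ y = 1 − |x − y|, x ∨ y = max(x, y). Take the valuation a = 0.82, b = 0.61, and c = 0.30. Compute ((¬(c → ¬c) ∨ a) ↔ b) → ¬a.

0.39

¬c = 1 − 0.30 = 0.70
c → ¬c = min(1, 1 − 0.30 + 0.70) = min(1, 1.40) = 1.00
¬(c → ¬c) = 1 − 1.00 = 0.00
¬(c → ¬c) ∨ a = max(0.00, 0.82) = 0.82
(¬(c → ¬c) ∨ a) ↔ b = 1 − |0.82 − 0.61| = 1 − 0.21 = 0.79
¬a = 1 − 0.82 = 0.18
((¬(c → ¬c) ∨ a) ↔ b) → ¬a = min(1, 1 − 0.79 + 0.18) = min(1, 0.39) = 0.39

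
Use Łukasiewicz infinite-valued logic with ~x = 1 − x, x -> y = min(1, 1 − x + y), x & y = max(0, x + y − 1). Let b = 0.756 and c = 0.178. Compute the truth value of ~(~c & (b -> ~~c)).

0.756

~c = 1 − 0.178 = 0.822
~~c = 1 − 0.822 = 0.178
b -> ~~c = min(1, 1 − 0.756 + 0.178) = min(1, 0.422) = 0.422
~c & (b -> ~~c) = max(0, 0.822 + 0.422 − 1) = max(0, 0.244) = 0.244
~(~c & (b -> ~~c)) = 1 − 0.244 = 0.756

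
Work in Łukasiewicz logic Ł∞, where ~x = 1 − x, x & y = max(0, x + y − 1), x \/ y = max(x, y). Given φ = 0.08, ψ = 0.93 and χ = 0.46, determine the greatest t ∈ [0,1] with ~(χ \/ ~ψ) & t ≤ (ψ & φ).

~ψ = 1 − 0.93 = 0.07
χ \/ ~ψ = max(0.46, 0.07) = 0.46
~(χ \/ ~ψ) = 1 − 0.46 = 0.54
So the left factor is ~(χ \/ ~ψ) = 0.54.
ψ & φ = max(0, 0.93 + 0.08 − 1) = max(0, 0.01) = 0.01
So the right-hand bound is ψ & φ = 0.01.
The residuum of the Łukasiewicz t-norm gives the supremum: min(1, 1 − 0.54 + 0.01).
1 − 0.54 + 0.01 = 0.47, so t = min(1, 0.47) = 0.47.
Check: 0.54 & 0.47 = max(0, 0.01) = 0.01 ≤ 0.01.

0.47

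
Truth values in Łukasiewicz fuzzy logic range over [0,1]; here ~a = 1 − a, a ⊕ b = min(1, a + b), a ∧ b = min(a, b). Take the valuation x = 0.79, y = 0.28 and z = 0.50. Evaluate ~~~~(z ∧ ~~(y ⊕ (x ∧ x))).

0.50

x ∧ x = min(0.79, 0.79) = 0.79
y ⊕ (x ∧ x) = min(1, 0.28 + 0.79) = min(1, 1.07) = 1.00
~(y ⊕ (x ∧ x)) = 1 − 1.00 = 0.00
~~(y ⊕ (x ∧ x)) = 1 − 0.00 = 1.00
z ∧ ~~(y ⊕ (x ∧ x)) = min(0.50, 1.00) = 0.50
~(z ∧ ~~(y ⊕ (x ∧ x))) = 1 − 0.50 = 0.50
~~(z ∧ ~~(y ⊕ (x ∧ x))) = 1 − 0.50 = 0.50
~~~(z ∧ ~~(y ⊕ (x ∧ x))) = 1 − 0.50 = 0.50
~~~~(z ∧ ~~(y ⊕ (x ∧ x))) = 1 − 0.50 = 0.50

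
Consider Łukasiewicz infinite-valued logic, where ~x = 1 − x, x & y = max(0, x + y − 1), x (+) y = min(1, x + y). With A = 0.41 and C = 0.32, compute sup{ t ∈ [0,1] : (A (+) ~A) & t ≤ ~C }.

~A = 1 − 0.41 = 0.59
A (+) ~A = min(1, 0.41 + 0.59) = min(1, 1.00) = 1.00
So the left factor is A (+) ~A = 1.00.
~C = 1 − 0.32 = 0.68
So the right-hand bound is ~C = 0.68.
The residuum of the Łukasiewicz t-norm gives the supremum: min(1, 1 − 1.00 + 0.68).
1 − 1.00 + 0.68 = 0.68, so t = min(1, 0.68) = 0.68.
Check: 1.00 & 0.68 = max(0, 0.68) = 0.68 ≤ 0.68.

0.68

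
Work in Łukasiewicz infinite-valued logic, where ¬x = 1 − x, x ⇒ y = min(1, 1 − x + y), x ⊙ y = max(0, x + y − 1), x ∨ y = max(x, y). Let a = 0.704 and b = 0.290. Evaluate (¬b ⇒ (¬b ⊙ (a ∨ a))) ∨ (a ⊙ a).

0.704

¬b = 1 − 0.290 = 0.710
a ∨ a = max(0.704, 0.704) = 0.704
¬b ⊙ (a ∨ a) = max(0, 0.710 + 0.704 − 1) = max(0, 0.414) = 0.414
¬b ⇒ (¬b ⊙ (a ∨ a)) = min(1, 1 − 0.710 + 0.414) = min(1, 0.704) = 0.704
a ⊙ a = max(0, 0.704 + 0.704 − 1) = max(0, 0.408) = 0.408
(¬b ⇒ (¬b ⊙ (a ∨ a))) ∨ (a ⊙ a) = max(0.704, 0.408) = 0.704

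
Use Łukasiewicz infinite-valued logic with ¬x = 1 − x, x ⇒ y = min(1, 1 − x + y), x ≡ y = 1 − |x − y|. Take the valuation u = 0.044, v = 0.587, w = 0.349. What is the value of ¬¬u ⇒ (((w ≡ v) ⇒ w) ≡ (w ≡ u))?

1.000

¬u = 1 − 0.044 = 0.956
¬¬u = 1 − 0.956 = 0.044
w ≡ v = 1 − |0.349 − 0.587| = 1 − 0.238 = 0.762
(w ≡ v) ⇒ w = min(1, 1 − 0.762 + 0.349) = min(1, 0.587) = 0.587
w ≡ u = 1 − |0.349 − 0.044| = 1 − 0.305 = 0.695
((w ≡ v) ⇒ w) ≡ (w ≡ u) = 1 − |0.587 − 0.695| = 1 − 0.108 = 0.892
¬¬u ⇒ (((w ≡ v) ⇒ w) ≡ (w ≡ u)) = min(1, 1 − 0.044 + 0.892) = min(1, 1.848) = 1.000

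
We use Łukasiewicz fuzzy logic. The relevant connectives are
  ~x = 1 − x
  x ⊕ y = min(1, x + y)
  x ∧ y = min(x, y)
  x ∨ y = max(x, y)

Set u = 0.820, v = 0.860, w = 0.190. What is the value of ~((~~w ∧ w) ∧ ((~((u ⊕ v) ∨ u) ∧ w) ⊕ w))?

0.810

~w = 1 − 0.190 = 0.810
~~w = 1 − 0.810 = 0.190
~~w ∧ w = min(0.190, 0.190) = 0.190
u ⊕ v = min(1, 0.820 + 0.860) = min(1, 1.680) = 1.000
(u ⊕ v) ∨ u = max(1.000, 0.820) = 1.000
~((u ⊕ v) ∨ u) = 1 − 1.000 = 0.000
~((u ⊕ v) ∨ u) ∧ w = min(0.000, 0.190) = 0.000
(~((u ⊕ v) ∨ u) ∧ w) ⊕ w = min(1, 0.000 + 0.190) = min(1, 0.190) = 0.190
(~~w ∧ w) ∧ ((~((u ⊕ v) ∨ u) ∧ w) ⊕ w) = min(0.190, 0.190) = 0.190
~((~~w ∧ w) ∧ ((~((u ⊕ v) ∨ u) ∧ w) ⊕ w)) = 1 − 0.190 = 0.810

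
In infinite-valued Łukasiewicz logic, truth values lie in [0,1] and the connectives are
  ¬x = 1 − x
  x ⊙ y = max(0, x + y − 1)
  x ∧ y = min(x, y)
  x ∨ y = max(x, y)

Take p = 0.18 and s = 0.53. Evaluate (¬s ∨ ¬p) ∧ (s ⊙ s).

0.06

¬s = 1 − 0.53 = 0.47
¬p = 1 − 0.18 = 0.82
¬s ∨ ¬p = max(0.47, 0.82) = 0.82
s ⊙ s = max(0, 0.53 + 0.53 − 1) = max(0, 0.06) = 0.06
(¬s ∨ ¬p) ∧ (s ⊙ s) = min(0.82, 0.06) = 0.06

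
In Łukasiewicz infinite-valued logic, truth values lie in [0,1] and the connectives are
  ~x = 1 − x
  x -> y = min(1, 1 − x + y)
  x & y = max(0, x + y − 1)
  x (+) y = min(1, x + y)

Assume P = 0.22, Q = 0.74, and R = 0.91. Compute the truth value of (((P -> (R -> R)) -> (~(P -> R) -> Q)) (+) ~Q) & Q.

0.74

R -> R = min(1, 1 − 0.91 + 0.91) = min(1, 1.00) = 1.00
P -> (R -> R) = min(1, 1 − 0.22 + 1.00) = min(1, 1.78) = 1.00
P -> R = min(1, 1 − 0.22 + 0.91) = min(1, 1.69) = 1.00
~(P -> R) = 1 − 1.00 = 0.00
~(P -> R) -> Q = min(1, 1 − 0.00 + 0.74) = min(1, 1.74) = 1.00
(P -> (R -> R)) -> (~(P -> R) -> Q) = min(1, 1 − 1.00 + 1.00) = min(1, 1.00) = 1.00
~Q = 1 − 0.74 = 0.26
((P -> (R -> R)) -> (~(P -> R) -> Q)) (+) ~Q = min(1, 1.00 + 0.26) = min(1, 1.26) = 1.00
(((P -> (R -> R)) -> (~(P -> R) -> Q)) (+) ~Q) & Q = max(0, 1.00 + 0.74 − 1) = max(0, 0.74) = 0.74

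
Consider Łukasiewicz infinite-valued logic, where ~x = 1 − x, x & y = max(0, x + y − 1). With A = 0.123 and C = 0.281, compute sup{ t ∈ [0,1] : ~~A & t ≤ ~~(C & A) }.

~A = 1 − 0.123 = 0.877
~~A = 1 − 0.877 = 0.123
So the left factor is ~~A = 0.123.
C & A = max(0, 0.281 + 0.123 − 1) = max(0, -0.596) = 0.000
~(C & A) = 1 − 0.000 = 1.000
~~(C & A) = 1 − 1.000 = 0.000
So the right-hand bound is ~~(C & A) = 0.000.
The residuum of the Łukasiewicz t-norm gives the supremum: min(1, 1 − 0.123 + 0.000).
1 − 0.123 + 0.000 = 0.877, so t = min(1, 0.877) = 0.877.
Check: 0.123 & 0.877 = max(0, 0.000) = 0.000 ≤ 0.000.

0.877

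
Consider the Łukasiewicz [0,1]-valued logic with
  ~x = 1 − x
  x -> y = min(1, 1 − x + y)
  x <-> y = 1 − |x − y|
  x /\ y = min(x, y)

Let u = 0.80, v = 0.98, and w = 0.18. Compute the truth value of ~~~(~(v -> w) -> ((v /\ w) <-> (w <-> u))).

v -> w = min(1, 1 − 0.98 + 0.18) = min(1, 0.20) = 0.20
~(v -> w) = 1 − 0.20 = 0.80
v /\ w = min(0.98, 0.18) = 0.18
w <-> u = 1 − |0.18 − 0.80| = 1 − 0.62 = 0.38
(v /\ w) <-> (w <-> u) = 1 − |0.18 − 0.38| = 1 − 0.20 = 0.80
~(v -> w) -> ((v /\ w) <-> (w <-> u)) = min(1, 1 − 0.80 + 0.80) = min(1, 1.00) = 1.00
~(~(v -> w) -> ((v /\ w) <-> (w <-> u))) = 1 − 1.00 = 0.00
~~(~(v -> w) -> ((v /\ w) <-> (w <-> u))) = 1 − 0.00 = 1.00
~~~(~(v -> w) -> ((v /\ w) <-> (w <-> u))) = 1 − 1.00 = 0.00

0.00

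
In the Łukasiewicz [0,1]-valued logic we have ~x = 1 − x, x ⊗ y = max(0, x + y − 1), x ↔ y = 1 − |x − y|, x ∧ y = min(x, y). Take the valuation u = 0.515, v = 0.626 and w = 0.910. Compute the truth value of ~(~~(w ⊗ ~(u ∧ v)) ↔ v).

u ∧ v = min(0.515, 0.626) = 0.515
~(u ∧ v) = 1 − 0.515 = 0.485
w ⊗ ~(u ∧ v) = max(0, 0.910 + 0.485 − 1) = max(0, 0.395) = 0.395
~(w ⊗ ~(u ∧ v)) = 1 − 0.395 = 0.605
~~(w ⊗ ~(u ∧ v)) = 1 − 0.605 = 0.395
~~(w ⊗ ~(u ∧ v)) ↔ v = 1 − |0.395 − 0.626| = 1 − 0.231 = 0.769
~(~~(w ⊗ ~(u ∧ v)) ↔ v) = 1 − 0.769 = 0.231

0.231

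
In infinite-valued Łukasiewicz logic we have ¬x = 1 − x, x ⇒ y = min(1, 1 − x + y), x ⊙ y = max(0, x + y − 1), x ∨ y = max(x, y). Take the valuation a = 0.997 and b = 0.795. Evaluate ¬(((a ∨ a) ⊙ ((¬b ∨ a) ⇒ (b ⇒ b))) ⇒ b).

a ∨ a = max(0.997, 0.997) = 0.997
¬b = 1 − 0.795 = 0.205
¬b ∨ a = max(0.205, 0.997) = 0.997
b ⇒ b = min(1, 1 − 0.795 + 0.795) = min(1, 1.000) = 1.000
(¬b ∨ a) ⇒ (b ⇒ b) = min(1, 1 − 0.997 + 1.000) = min(1, 1.003) = 1.000
(a ∨ a) ⊙ ((¬b ∨ a) ⇒ (b ⇒ b)) = max(0, 0.997 + 1.000 − 1) = max(0, 0.997) = 0.997
((a ∨ a) ⊙ ((¬b ∨ a) ⇒ (b ⇒ b))) ⇒ b = min(1, 1 − 0.997 + 0.795) = min(1, 0.798) = 0.798
¬(((a ∨ a) ⊙ ((¬b ∨ a) ⇒ (b ⇒ b))) ⇒ b) = 1 − 0.798 = 0.202

0.202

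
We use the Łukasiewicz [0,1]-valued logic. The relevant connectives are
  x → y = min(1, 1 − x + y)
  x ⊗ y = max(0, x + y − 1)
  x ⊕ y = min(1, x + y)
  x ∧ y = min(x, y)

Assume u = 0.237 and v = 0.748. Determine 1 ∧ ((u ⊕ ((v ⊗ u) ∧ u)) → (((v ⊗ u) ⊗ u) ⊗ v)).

0.763

v ⊗ u = max(0, 0.748 + 0.237 − 1) = max(0, -0.015) = 0.000
(v ⊗ u) ∧ u = min(0.000, 0.237) = 0.000
u ⊕ ((v ⊗ u) ∧ u) = min(1, 0.237 + 0.000) = min(1, 0.237) = 0.237
(v ⊗ u) ⊗ u = max(0, 0.000 + 0.237 − 1) = max(0, -0.763) = 0.000
((v ⊗ u) ⊗ u) ⊗ v = max(0, 0.000 + 0.748 − 1) = max(0, -0.252) = 0.000
(u ⊕ ((v ⊗ u) ∧ u)) → (((v ⊗ u) ⊗ u) ⊗ v) = min(1, 1 − 0.237 + 0.000) = min(1, 0.763) = 0.763
1 ∧ ((u ⊕ ((v ⊗ u) ∧ u)) → (((v ⊗ u) ⊗ u) ⊗ v)) = min(1.000, 0.763) = 0.763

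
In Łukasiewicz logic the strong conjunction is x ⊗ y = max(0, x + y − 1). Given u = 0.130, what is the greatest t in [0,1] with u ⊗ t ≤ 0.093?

0.963

The residuum of the Łukasiewicz t-norm gives the supremum: min(1, 1 − 0.130 + 0.093).
1 − 0.130 + 0.093 = 0.963, so t = min(1, 0.963) = 0.963.
Check: 0.130 ⊗ 0.963 = max(0, 0.093) = 0.093 ≤ 0.093.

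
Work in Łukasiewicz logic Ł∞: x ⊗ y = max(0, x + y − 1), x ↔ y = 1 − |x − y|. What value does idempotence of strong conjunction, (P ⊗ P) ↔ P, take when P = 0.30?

0.70

P ⊗ P = max(0, 0.30 + 0.30 − 1) = max(0, -0.40) = 0.00
(P ⊗ P) ↔ P = 1 − |0.00 − 0.30| = 1 − 0.30 = 0.70
(The value 0.70 < 1 shows this instance is not satisfied; fails in Ł∞ since a ⊗ a = max(0, 2a−1) ≠ a in general.)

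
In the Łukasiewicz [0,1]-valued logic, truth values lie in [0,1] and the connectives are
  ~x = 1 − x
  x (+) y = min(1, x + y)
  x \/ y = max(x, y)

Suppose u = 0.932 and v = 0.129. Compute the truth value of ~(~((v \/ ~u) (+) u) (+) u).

0.068

~u = 1 − 0.932 = 0.068
v \/ ~u = max(0.129, 0.068) = 0.129
(v \/ ~u) (+) u = min(1, 0.129 + 0.932) = min(1, 1.061) = 1.000
~((v \/ ~u) (+) u) = 1 − 1.000 = 0.000
~((v \/ ~u) (+) u) (+) u = min(1, 0.000 + 0.932) = min(1, 0.932) = 0.932
~(~((v \/ ~u) (+) u) (+) u) = 1 − 0.932 = 0.068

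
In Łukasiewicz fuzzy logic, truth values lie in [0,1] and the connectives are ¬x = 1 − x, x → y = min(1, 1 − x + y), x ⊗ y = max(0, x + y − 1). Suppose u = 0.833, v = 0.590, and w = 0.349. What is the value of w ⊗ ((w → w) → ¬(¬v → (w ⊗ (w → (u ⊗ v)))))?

w → w = min(1, 1 − 0.349 + 0.349) = min(1, 1.000) = 1.000
¬v = 1 − 0.590 = 0.410
u ⊗ v = max(0, 0.833 + 0.590 − 1) = max(0, 0.423) = 0.423
w → (u ⊗ v) = min(1, 1 − 0.349 + 0.423) = min(1, 1.074) = 1.000
w ⊗ (w → (u ⊗ v)) = max(0, 0.349 + 1.000 − 1) = max(0, 0.349) = 0.349
¬v → (w ⊗ (w → (u ⊗ v))) = min(1, 1 − 0.410 + 0.349) = min(1, 0.939) = 0.939
¬(¬v → (w ⊗ (w → (u ⊗ v)))) = 1 − 0.939 = 0.061
(w → w) → ¬(¬v → (w ⊗ (w → (u ⊗ v)))) = min(1, 1 − 1.000 + 0.061) = min(1, 0.061) = 0.061
w ⊗ ((w → w) → ¬(¬v → (w ⊗ (w → (u ⊗ v))))) = max(0, 0.349 + 0.061 − 1) = max(0, -0.590) = 0.000

0.000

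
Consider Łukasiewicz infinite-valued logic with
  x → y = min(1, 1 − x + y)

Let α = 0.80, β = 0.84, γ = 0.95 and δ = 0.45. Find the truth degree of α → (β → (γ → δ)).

γ → δ = min(1, 1 − 0.95 + 0.45) = min(1, 0.50) = 0.50
β → (γ → δ) = min(1, 1 − 0.84 + 0.50) = min(1, 0.66) = 0.66
α → (β → (γ → δ)) = min(1, 1 − 0.80 + 0.66) = min(1, 0.86) = 0.86

0.86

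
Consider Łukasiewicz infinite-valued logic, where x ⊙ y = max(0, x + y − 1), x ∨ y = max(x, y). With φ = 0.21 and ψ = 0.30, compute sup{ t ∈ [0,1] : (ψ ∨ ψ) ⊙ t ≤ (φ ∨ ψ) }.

ψ ∨ ψ = max(0.30, 0.30) = 0.30
So the left factor is ψ ∨ ψ = 0.30.
φ ∨ ψ = max(0.21, 0.30) = 0.30
So the right-hand bound is φ ∨ ψ = 0.30.
The residuum of the Łukasiewicz t-norm gives the supremum: min(1, 1 − 0.30 + 0.30).
1 − 0.30 + 0.30 = 1.00, so t = min(1, 1.00) = 1.00.
Check: 0.30 ⊙ 1.00 = max(0, 0.30) = 0.30 ≤ 0.30.

1.00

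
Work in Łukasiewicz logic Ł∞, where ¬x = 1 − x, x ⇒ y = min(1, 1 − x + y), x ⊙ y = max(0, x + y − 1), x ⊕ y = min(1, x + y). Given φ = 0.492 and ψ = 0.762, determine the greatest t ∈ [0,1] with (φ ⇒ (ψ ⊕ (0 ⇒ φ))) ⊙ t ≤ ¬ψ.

0.238

0 ⇒ φ = min(1, 1 − 0.000 + 0.492) = min(1, 1.492) = 1.000
ψ ⊕ (0 ⇒ φ) = min(1, 0.762 + 1.000) = min(1, 1.762) = 1.000
φ ⇒ (ψ ⊕ (0 ⇒ φ)) = min(1, 1 − 0.492 + 1.000) = min(1, 1.508) = 1.000
So the left factor is φ ⇒ (ψ ⊕ (0 ⇒ φ)) = 1.000.
¬ψ = 1 − 0.762 = 0.238
So the right-hand bound is ¬ψ = 0.238.
The residuum of the Łukasiewicz t-norm gives the supremum: min(1, 1 − 1.000 + 0.238).
1 − 1.000 + 0.238 = 0.238, so t = min(1, 0.238) = 0.238.
Check: 1.000 ⊙ 0.238 = max(0, 0.238) = 0.238 ≤ 0.238.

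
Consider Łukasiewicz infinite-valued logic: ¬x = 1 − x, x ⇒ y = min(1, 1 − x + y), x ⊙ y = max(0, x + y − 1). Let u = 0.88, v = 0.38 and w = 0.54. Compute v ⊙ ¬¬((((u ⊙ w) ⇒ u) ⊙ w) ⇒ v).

0.22

u ⊙ w = max(0, 0.88 + 0.54 − 1) = max(0, 0.42) = 0.42
(u ⊙ w) ⇒ u = min(1, 1 − 0.42 + 0.88) = min(1, 1.46) = 1.00
((u ⊙ w) ⇒ u) ⊙ w = max(0, 1.00 + 0.54 − 1) = max(0, 0.54) = 0.54
(((u ⊙ w) ⇒ u) ⊙ w) ⇒ v = min(1, 1 − 0.54 + 0.38) = min(1, 0.84) = 0.84
¬((((u ⊙ w) ⇒ u) ⊙ w) ⇒ v) = 1 − 0.84 = 0.16
¬¬((((u ⊙ w) ⇒ u) ⊙ w) ⇒ v) = 1 − 0.16 = 0.84
v ⊙ ¬¬((((u ⊙ w) ⇒ u) ⊙ w) ⇒ v) = max(0, 0.38 + 0.84 − 1) = max(0, 0.22) = 0.22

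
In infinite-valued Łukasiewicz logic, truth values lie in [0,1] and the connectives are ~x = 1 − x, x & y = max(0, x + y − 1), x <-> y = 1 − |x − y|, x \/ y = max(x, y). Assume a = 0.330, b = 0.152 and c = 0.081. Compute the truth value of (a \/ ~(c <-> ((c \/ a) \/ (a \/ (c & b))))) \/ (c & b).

0.330

c \/ a = max(0.081, 0.330) = 0.330
c & b = max(0, 0.081 + 0.152 − 1) = max(0, -0.767) = 0.000
a \/ (c & b) = max(0.330, 0.000) = 0.330
(c \/ a) \/ (a \/ (c & b)) = max(0.330, 0.330) = 0.330
c <-> ((c \/ a) \/ (a \/ (c & b))) = 1 − |0.081 − 0.330| = 1 − 0.249 = 0.751
~(c <-> ((c \/ a) \/ (a \/ (c & b)))) = 1 − 0.751 = 0.249
a \/ ~(c <-> ((c \/ a) \/ (a \/ (c & b)))) = max(0.330, 0.249) = 0.330
(a \/ ~(c <-> ((c \/ a) \/ (a \/ (c & b))))) \/ (c & b) = max(0.330, 0.000) = 0.330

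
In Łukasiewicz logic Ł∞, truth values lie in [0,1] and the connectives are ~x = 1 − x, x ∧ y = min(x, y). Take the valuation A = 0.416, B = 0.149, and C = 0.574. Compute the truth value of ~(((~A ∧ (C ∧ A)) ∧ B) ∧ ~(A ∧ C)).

0.851

~A = 1 − 0.416 = 0.584
C ∧ A = min(0.574, 0.416) = 0.416
~A ∧ (C ∧ A) = min(0.584, 0.416) = 0.416
(~A ∧ (C ∧ A)) ∧ B = min(0.416, 0.149) = 0.149
A ∧ C = min(0.416, 0.574) = 0.416
~(A ∧ C) = 1 − 0.416 = 0.584
((~A ∧ (C ∧ A)) ∧ B) ∧ ~(A ∧ C) = min(0.149, 0.584) = 0.149
~(((~A ∧ (C ∧ A)) ∧ B) ∧ ~(A ∧ C)) = 1 − 0.149 = 0.851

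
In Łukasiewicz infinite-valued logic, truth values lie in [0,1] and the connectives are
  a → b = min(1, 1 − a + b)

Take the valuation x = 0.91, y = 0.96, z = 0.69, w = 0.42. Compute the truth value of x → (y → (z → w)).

z → w = min(1, 1 − 0.69 + 0.42) = min(1, 0.73) = 0.73
y → (z → w) = min(1, 1 − 0.96 + 0.73) = min(1, 0.77) = 0.77
x → (y → (z → w)) = min(1, 1 − 0.91 + 0.77) = min(1, 0.86) = 0.86

0.86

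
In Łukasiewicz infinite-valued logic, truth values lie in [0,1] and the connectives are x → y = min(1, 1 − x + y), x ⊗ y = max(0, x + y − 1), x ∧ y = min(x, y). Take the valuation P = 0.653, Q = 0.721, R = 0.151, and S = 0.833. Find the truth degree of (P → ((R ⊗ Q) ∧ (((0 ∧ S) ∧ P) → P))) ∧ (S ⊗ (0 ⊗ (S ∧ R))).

0.000

R ⊗ Q = max(0, 0.151 + 0.721 − 1) = max(0, -0.128) = 0.000
0 ∧ S = min(0.000, 0.833) = 0.000
(0 ∧ S) ∧ P = min(0.000, 0.653) = 0.000
((0 ∧ S) ∧ P) → P = min(1, 1 − 0.000 + 0.653) = min(1, 1.653) = 1.000
(R ⊗ Q) ∧ (((0 ∧ S) ∧ P) → P) = min(0.000, 1.000) = 0.000
P → ((R ⊗ Q) ∧ (((0 ∧ S) ∧ P) → P)) = min(1, 1 − 0.653 + 0.000) = min(1, 0.347) = 0.347
S ∧ R = min(0.833, 0.151) = 0.151
0 ⊗ (S ∧ R) = max(0, 0.000 + 0.151 − 1) = max(0, -0.849) = 0.000
S ⊗ (0 ⊗ (S ∧ R)) = max(0, 0.833 + 0.000 − 1) = max(0, -0.167) = 0.000
(P → ((R ⊗ Q) ∧ (((0 ∧ S) ∧ P) → P))) ∧ (S ⊗ (0 ⊗ (S ∧ R))) = min(0.347, 0.000) = 0.000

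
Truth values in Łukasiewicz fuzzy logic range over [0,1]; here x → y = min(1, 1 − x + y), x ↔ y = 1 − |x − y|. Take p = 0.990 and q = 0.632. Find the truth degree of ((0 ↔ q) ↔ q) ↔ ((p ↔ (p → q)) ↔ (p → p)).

0.916

0 ↔ q = 1 − |0.000 − 0.632| = 1 − 0.632 = 0.368
(0 ↔ q) ↔ q = 1 − |0.368 − 0.632| = 1 − 0.264 = 0.736
p → q = min(1, 1 − 0.990 + 0.632) = min(1, 0.642) = 0.642
p ↔ (p → q) = 1 − |0.990 − 0.642| = 1 − 0.348 = 0.652
p → p = min(1, 1 − 0.990 + 0.990) = min(1, 1.000) = 1.000
(p ↔ (p → q)) ↔ (p → p) = 1 − |0.652 − 1.000| = 1 − 0.348 = 0.652
((0 ↔ q) ↔ q) ↔ ((p ↔ (p → q)) ↔ (p → p)) = 1 − |0.736 − 0.652| = 1 − 0.084 = 0.916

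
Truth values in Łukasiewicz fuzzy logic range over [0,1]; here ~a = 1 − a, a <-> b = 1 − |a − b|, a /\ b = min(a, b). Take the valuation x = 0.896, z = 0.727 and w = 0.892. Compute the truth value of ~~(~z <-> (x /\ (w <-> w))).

0.377

~z = 1 − 0.727 = 0.273
w <-> w = 1 − |0.892 − 0.892| = 1 − 0.000 = 1.000
x /\ (w <-> w) = min(0.896, 1.000) = 0.896
~z <-> (x /\ (w <-> w)) = 1 − |0.273 − 0.896| = 1 − 0.623 = 0.377
~(~z <-> (x /\ (w <-> w))) = 1 − 0.377 = 0.623
~~(~z <-> (x /\ (w <-> w))) = 1 − 0.623 = 0.377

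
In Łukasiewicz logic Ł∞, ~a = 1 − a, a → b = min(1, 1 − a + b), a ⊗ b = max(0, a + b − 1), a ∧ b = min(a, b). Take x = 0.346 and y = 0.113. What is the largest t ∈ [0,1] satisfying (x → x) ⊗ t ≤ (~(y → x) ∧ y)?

x → x = min(1, 1 − 0.346 + 0.346) = min(1, 1.000) = 1.000
So the left factor is x → x = 1.000.
y → x = min(1, 1 − 0.113 + 0.346) = min(1, 1.233) = 1.000
~(y → x) = 1 − 1.000 = 0.000
~(y → x) ∧ y = min(0.000, 0.113) = 0.000
So the right-hand bound is ~(y → x) ∧ y = 0.000.
The residuum of the Łukasiewicz t-norm gives the supremum: min(1, 1 − 1.000 + 0.000).
1 − 1.000 + 0.000 = 0.000, so t = min(1, 0.000) = 0.000.
Check: 1.000 ⊗ 0.000 = max(0, 0.000) = 0.000 ≤ 0.000.

0.000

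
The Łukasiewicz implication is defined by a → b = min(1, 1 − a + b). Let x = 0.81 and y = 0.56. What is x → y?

x → y = min(1, 1 − 0.81 + 0.56) = min(1, 0.75) = 0.75
For comparison, the Gödel implication (1 if a ≤ b else b) would give 0.56.

0.75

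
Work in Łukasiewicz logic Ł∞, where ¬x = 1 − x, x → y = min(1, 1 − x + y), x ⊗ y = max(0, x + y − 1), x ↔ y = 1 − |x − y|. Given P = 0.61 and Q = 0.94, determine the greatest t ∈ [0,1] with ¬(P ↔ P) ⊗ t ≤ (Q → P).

P ↔ P = 1 − |0.61 − 0.61| = 1 − 0.00 = 1.00
¬(P ↔ P) = 1 − 1.00 = 0.00
So the left factor is ¬(P ↔ P) = 0.00.
Q → P = min(1, 1 − 0.94 + 0.61) = min(1, 0.67) = 0.67
So the right-hand bound is Q → P = 0.67.
The residuum of the Łukasiewicz t-norm gives the supremum: min(1, 1 − 0.00 + 0.67).
1 − 0.00 + 0.67 = 1.67, so t = min(1, 1.67) = 1.00.
Check: 0.00 ⊗ 1.00 = max(0, 0.00) = 0.00 ≤ 0.67.

1.00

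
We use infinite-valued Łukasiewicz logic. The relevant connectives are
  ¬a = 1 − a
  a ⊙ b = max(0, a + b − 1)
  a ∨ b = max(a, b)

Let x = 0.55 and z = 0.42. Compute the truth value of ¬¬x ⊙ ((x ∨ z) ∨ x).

0.10

¬x = 1 − 0.55 = 0.45
¬¬x = 1 − 0.45 = 0.55
x ∨ z = max(0.55, 0.42) = 0.55
(x ∨ z) ∨ x = max(0.55, 0.55) = 0.55
¬¬x ⊙ ((x ∨ z) ∨ x) = max(0, 0.55 + 0.55 − 1) = max(0, 0.10) = 0.10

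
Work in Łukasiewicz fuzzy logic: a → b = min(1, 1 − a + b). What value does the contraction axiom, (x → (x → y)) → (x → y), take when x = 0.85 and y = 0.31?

0.85

x → y = min(1, 1 − 0.85 + 0.31) = min(1, 0.46) = 0.46
x → (x → y) = min(1, 1 − 0.85 + 0.46) = min(1, 0.61) = 0.61
(x → (x → y)) → (x → y) = min(1, 1 − 0.61 + 0.46) = min(1, 0.85) = 0.85
(The value 0.85 < 1 shows this instance is not satisfied; fails in Ł∞ (the t-norm is not idempotent).)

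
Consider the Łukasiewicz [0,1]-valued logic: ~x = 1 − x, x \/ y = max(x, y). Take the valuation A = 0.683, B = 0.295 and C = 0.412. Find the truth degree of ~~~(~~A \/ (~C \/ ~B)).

0.295

~A = 1 − 0.683 = 0.317
~~A = 1 − 0.317 = 0.683
~C = 1 − 0.412 = 0.588
~B = 1 − 0.295 = 0.705
~C \/ ~B = max(0.588, 0.705) = 0.705
~~A \/ (~C \/ ~B) = max(0.683, 0.705) = 0.705
~(~~A \/ (~C \/ ~B)) = 1 − 0.705 = 0.295
~~(~~A \/ (~C \/ ~B)) = 1 − 0.295 = 0.705
~~~(~~A \/ (~C \/ ~B)) = 1 − 0.705 = 0.295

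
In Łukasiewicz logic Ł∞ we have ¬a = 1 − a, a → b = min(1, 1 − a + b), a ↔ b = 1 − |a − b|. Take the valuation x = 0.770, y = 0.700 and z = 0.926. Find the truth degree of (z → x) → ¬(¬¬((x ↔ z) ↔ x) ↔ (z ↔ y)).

0.308

z → x = min(1, 1 − 0.926 + 0.770) = min(1, 0.844) = 0.844
x ↔ z = 1 − |0.770 − 0.926| = 1 − 0.156 = 0.844
(x ↔ z) ↔ x = 1 − |0.844 − 0.770| = 1 − 0.074 = 0.926
¬((x ↔ z) ↔ x) = 1 − 0.926 = 0.074
¬¬((x ↔ z) ↔ x) = 1 − 0.074 = 0.926
z ↔ y = 1 − |0.926 − 0.700| = 1 − 0.226 = 0.774
¬¬((x ↔ z) ↔ x) ↔ (z ↔ y) = 1 − |0.926 − 0.774| = 1 − 0.152 = 0.848
¬(¬¬((x ↔ z) ↔ x) ↔ (z ↔ y)) = 1 − 0.848 = 0.152
(z → x) → ¬(¬¬((x ↔ z) ↔ x) ↔ (z ↔ y)) = min(1, 1 − 0.844 + 0.152) = min(1, 0.308) = 0.308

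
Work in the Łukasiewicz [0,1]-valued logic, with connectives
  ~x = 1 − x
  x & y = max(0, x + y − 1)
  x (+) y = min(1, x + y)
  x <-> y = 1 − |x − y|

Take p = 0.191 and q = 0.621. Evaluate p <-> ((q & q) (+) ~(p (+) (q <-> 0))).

0.519

q & q = max(0, 0.621 + 0.621 − 1) = max(0, 0.242) = 0.242
q <-> 0 = 1 − |0.621 − 0.000| = 1 − 0.621 = 0.379
p (+) (q <-> 0) = min(1, 0.191 + 0.379) = min(1, 0.570) = 0.570
~(p (+) (q <-> 0)) = 1 − 0.570 = 0.430
(q & q) (+) ~(p (+) (q <-> 0)) = min(1, 0.242 + 0.430) = min(1, 0.672) = 0.672
p <-> ((q & q) (+) ~(p (+) (q <-> 0))) = 1 − |0.191 − 0.672| = 1 − 0.481 = 0.519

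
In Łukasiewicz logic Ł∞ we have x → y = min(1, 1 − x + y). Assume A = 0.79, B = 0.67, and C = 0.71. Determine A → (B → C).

B → C = min(1, 1 − 0.67 + 0.71) = min(1, 1.04) = 1.00
A → (B → C) = min(1, 1 − 0.79 + 1.00) = min(1, 1.21) = 1.00

1.00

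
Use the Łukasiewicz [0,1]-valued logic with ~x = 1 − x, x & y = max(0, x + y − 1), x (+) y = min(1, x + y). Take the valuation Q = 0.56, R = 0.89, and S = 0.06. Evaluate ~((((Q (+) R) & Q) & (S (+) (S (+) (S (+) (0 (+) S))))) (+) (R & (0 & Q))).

1.00

Q (+) R = min(1, 0.56 + 0.89) = min(1, 1.45) = 1.00
(Q (+) R) & Q = max(0, 1.00 + 0.56 − 1) = max(0, 0.56) = 0.56
0 (+) S = min(1, 0.00 + 0.06) = min(1, 0.06) = 0.06
S (+) (0 (+) S) = min(1, 0.06 + 0.06) = min(1, 0.12) = 0.12
S (+) (S (+) (0 (+) S)) = min(1, 0.06 + 0.12) = min(1, 0.18) = 0.18
S (+) (S (+) (S (+) (0 (+) S))) = min(1, 0.06 + 0.18) = min(1, 0.24) = 0.24
((Q (+) R) & Q) & (S (+) (S (+) (S (+) (0 (+) S)))) = max(0, 0.56 + 0.24 − 1) = max(0, -0.20) = 0.00
0 & Q = max(0, 0.00 + 0.56 − 1) = max(0, -0.44) = 0.00
R & (0 & Q) = max(0, 0.89 + 0.00 − 1) = max(0, -0.11) = 0.00
(((Q (+) R) & Q) & (S (+) (S (+) (S (+) (0 (+) S))))) (+) (R & (0 & Q)) = min(1, 0.00 + 0.00) = min(1, 0.00) = 0.00
~((((Q (+) R) & Q) & (S (+) (S (+) (S (+) (0 (+) S))))) (+) (R & (0 & Q))) = 1 − 0.00 = 1.00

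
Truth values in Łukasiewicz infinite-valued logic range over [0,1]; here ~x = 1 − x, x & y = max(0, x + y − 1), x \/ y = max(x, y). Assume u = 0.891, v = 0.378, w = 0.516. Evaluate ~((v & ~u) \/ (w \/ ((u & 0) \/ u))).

~u = 1 − 0.891 = 0.109
v & ~u = max(0, 0.378 + 0.109 − 1) = max(0, -0.513) = 0.000
u & 0 = max(0, 0.891 + 0.000 − 1) = max(0, -0.109) = 0.000
(u & 0) \/ u = max(0.000, 0.891) = 0.891
w \/ ((u & 0) \/ u) = max(0.516, 0.891) = 0.891
(v & ~u) \/ (w \/ ((u & 0) \/ u)) = max(0.000, 0.891) = 0.891
~((v & ~u) \/ (w \/ ((u & 0) \/ u))) = 1 − 0.891 = 0.109

0.109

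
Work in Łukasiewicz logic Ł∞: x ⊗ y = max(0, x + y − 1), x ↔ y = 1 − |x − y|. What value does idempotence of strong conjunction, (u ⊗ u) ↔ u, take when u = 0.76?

0.76

u ⊗ u = max(0, 0.76 + 0.76 − 1) = max(0, 0.52) = 0.52
(u ⊗ u) ↔ u = 1 − |0.52 − 0.76| = 1 − 0.24 = 0.76
(The value 0.76 < 1 shows this instance is not satisfied; fails in Ł∞ since a ⊗ a = max(0, 2a−1) ≠ a in general.)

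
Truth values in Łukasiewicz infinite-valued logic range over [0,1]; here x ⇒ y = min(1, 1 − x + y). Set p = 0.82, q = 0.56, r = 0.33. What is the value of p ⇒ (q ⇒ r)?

0.95

q ⇒ r = min(1, 1 − 0.56 + 0.33) = min(1, 0.77) = 0.77
p ⇒ (q ⇒ r) = min(1, 1 − 0.82 + 0.77) = min(1, 0.95) = 0.95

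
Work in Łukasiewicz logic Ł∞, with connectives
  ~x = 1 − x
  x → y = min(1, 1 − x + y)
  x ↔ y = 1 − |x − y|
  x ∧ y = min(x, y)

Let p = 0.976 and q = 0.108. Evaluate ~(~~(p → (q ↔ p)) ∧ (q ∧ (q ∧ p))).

0.892

q ↔ p = 1 − |0.108 − 0.976| = 1 − 0.868 = 0.132
p → (q ↔ p) = min(1, 1 − 0.976 + 0.132) = min(1, 0.156) = 0.156
~(p → (q ↔ p)) = 1 − 0.156 = 0.844
~~(p → (q ↔ p)) = 1 − 0.844 = 0.156
q ∧ p = min(0.108, 0.976) = 0.108
q ∧ (q ∧ p) = min(0.108, 0.108) = 0.108
~~(p → (q ↔ p)) ∧ (q ∧ (q ∧ p)) = min(0.156, 0.108) = 0.108
~(~~(p → (q ↔ p)) ∧ (q ∧ (q ∧ p))) = 1 − 0.108 = 0.892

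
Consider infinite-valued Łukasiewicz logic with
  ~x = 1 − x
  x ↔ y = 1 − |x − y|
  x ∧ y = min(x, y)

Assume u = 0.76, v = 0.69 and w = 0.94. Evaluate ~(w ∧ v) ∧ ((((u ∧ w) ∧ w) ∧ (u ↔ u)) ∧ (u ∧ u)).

0.31

w ∧ v = min(0.94, 0.69) = 0.69
~(w ∧ v) = 1 − 0.69 = 0.31
u ∧ w = min(0.76, 0.94) = 0.76
(u ∧ w) ∧ w = min(0.76, 0.94) = 0.76
u ↔ u = 1 − |0.76 − 0.76| = 1 − 0.00 = 1.00
((u ∧ w) ∧ w) ∧ (u ↔ u) = min(0.76, 1.00) = 0.76
u ∧ u = min(0.76, 0.76) = 0.76
(((u ∧ w) ∧ w) ∧ (u ↔ u)) ∧ (u ∧ u) = min(0.76, 0.76) = 0.76
~(w ∧ v) ∧ ((((u ∧ w) ∧ w) ∧ (u ↔ u)) ∧ (u ∧ u)) = min(0.31, 0.76) = 0.31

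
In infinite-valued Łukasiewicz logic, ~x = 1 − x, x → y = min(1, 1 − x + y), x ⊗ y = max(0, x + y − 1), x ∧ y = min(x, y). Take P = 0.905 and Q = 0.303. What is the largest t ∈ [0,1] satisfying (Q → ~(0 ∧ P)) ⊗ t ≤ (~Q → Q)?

0.606

0 ∧ P = min(0.000, 0.905) = 0.000
~(0 ∧ P) = 1 − 0.000 = 1.000
Q → ~(0 ∧ P) = min(1, 1 − 0.303 + 1.000) = min(1, 1.697) = 1.000
So the left factor is Q → ~(0 ∧ P) = 1.000.
~Q = 1 − 0.303 = 0.697
~Q → Q = min(1, 1 − 0.697 + 0.303) = min(1, 0.606) = 0.606
So the right-hand bound is ~Q → Q = 0.606.
The residuum of the Łukasiewicz t-norm gives the supremum: min(1, 1 − 1.000 + 0.606).
1 − 1.000 + 0.606 = 0.606, so t = min(1, 0.606) = 0.606.
Check: 1.000 ⊗ 0.606 = max(0, 0.606) = 0.606 ≤ 0.606.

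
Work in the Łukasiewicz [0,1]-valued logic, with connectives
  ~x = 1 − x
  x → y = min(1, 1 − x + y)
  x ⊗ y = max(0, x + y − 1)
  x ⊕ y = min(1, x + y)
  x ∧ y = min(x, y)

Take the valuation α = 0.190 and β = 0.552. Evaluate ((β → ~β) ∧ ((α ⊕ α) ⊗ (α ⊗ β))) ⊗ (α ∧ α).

0.000

~β = 1 − 0.552 = 0.448
β → ~β = min(1, 1 − 0.552 + 0.448) = min(1, 0.896) = 0.896
α ⊕ α = min(1, 0.190 + 0.190) = min(1, 0.380) = 0.380
α ⊗ β = max(0, 0.190 + 0.552 − 1) = max(0, -0.258) = 0.000
(α ⊕ α) ⊗ (α ⊗ β) = max(0, 0.380 + 0.000 − 1) = max(0, -0.620) = 0.000
(β → ~β) ∧ ((α ⊕ α) ⊗ (α ⊗ β)) = min(0.896, 0.000) = 0.000
α ∧ α = min(0.190, 0.190) = 0.190
((β → ~β) ∧ ((α ⊕ α) ⊗ (α ⊗ β))) ⊗ (α ∧ α) = max(0, 0.000 + 0.190 − 1) = max(0, -0.810) = 0.000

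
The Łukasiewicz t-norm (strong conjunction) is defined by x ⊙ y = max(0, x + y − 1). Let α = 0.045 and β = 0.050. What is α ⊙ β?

α ⊙ β = max(0, 0.045 + 0.050 − 1) = max(0, -0.905) = 0.000
For comparison, the Gödel (minimum) t-norm min(x, y) would give 0.045.

0.000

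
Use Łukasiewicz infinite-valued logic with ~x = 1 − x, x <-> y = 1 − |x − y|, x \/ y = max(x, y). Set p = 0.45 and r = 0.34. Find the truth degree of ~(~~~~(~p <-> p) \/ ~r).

~p = 1 − 0.45 = 0.55
~p <-> p = 1 − |0.55 − 0.45| = 1 − 0.10 = 0.90
~(~p <-> p) = 1 − 0.90 = 0.10
~~(~p <-> p) = 1 − 0.10 = 0.90
~~~(~p <-> p) = 1 − 0.90 = 0.10
~~~~(~p <-> p) = 1 − 0.10 = 0.90
~r = 1 − 0.34 = 0.66
~~~~(~p <-> p) \/ ~r = max(0.90, 0.66) = 0.90
~(~~~~(~p <-> p) \/ ~r) = 1 − 0.90 = 0.10

0.10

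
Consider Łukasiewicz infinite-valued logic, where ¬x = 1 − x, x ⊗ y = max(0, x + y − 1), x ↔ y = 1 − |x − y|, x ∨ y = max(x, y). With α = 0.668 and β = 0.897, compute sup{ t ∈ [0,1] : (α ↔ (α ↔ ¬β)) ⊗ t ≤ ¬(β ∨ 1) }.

¬β = 1 − 0.897 = 0.103
α ↔ ¬β = 1 − |0.668 − 0.103| = 1 − 0.565 = 0.435
α ↔ (α ↔ ¬β) = 1 − |0.668 − 0.435| = 1 − 0.233 = 0.767
So the left factor is α ↔ (α ↔ ¬β) = 0.767.
β ∨ 1 = max(0.897, 1.000) = 1.000
¬(β ∨ 1) = 1 − 1.000 = 0.000
So the right-hand bound is ¬(β ∨ 1) = 0.000.
The residuum of the Łukasiewicz t-norm gives the supremum: min(1, 1 − 0.767 + 0.000).
1 − 0.767 + 0.000 = 0.233, so t = min(1, 0.233) = 0.233.
Check: 0.767 ⊗ 0.233 = max(0, 0.000) = 0.000 ≤ 0.000.

0.233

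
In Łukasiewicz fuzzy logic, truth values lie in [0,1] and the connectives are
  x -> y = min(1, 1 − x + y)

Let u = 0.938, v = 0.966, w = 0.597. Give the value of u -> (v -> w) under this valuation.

v -> w = min(1, 1 − 0.966 + 0.597) = min(1, 0.631) = 0.631
u -> (v -> w) = min(1, 1 − 0.938 + 0.631) = min(1, 0.693) = 0.693

0.693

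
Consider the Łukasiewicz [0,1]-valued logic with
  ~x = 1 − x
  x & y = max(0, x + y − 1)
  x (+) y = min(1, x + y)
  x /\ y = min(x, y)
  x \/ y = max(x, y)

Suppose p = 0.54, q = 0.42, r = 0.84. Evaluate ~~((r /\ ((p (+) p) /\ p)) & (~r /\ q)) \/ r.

0.84

p (+) p = min(1, 0.54 + 0.54) = min(1, 1.08) = 1.00
(p (+) p) /\ p = min(1.00, 0.54) = 0.54
r /\ ((p (+) p) /\ p) = min(0.84, 0.54) = 0.54
~r = 1 − 0.84 = 0.16
~r /\ q = min(0.16, 0.42) = 0.16
(r /\ ((p (+) p) /\ p)) & (~r /\ q) = max(0, 0.54 + 0.16 − 1) = max(0, -0.30) = 0.00
~((r /\ ((p (+) p) /\ p)) & (~r /\ q)) = 1 − 0.00 = 1.00
~~((r /\ ((p (+) p) /\ p)) & (~r /\ q)) = 1 − 1.00 = 0.00
~~((r /\ ((p (+) p) /\ p)) & (~r /\ q)) \/ r = max(0.00, 0.84) = 0.84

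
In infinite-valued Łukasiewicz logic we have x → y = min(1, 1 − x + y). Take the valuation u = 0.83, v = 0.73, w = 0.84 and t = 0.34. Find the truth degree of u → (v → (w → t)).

0.94

w → t = min(1, 1 − 0.84 + 0.34) = min(1, 0.50) = 0.50
v → (w → t) = min(1, 1 − 0.73 + 0.50) = min(1, 0.77) = 0.77
u → (v → (w → t)) = min(1, 1 − 0.83 + 0.77) = min(1, 0.94) = 0.94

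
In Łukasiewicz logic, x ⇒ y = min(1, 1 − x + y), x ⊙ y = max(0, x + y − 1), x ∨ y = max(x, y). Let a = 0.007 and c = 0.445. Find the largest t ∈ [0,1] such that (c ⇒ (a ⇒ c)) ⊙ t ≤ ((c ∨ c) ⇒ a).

a ⇒ c = min(1, 1 − 0.007 + 0.445) = min(1, 1.438) = 1.000
c ⇒ (a ⇒ c) = min(1, 1 − 0.445 + 1.000) = min(1, 1.555) = 1.000
So the left factor is c ⇒ (a ⇒ c) = 1.000.
c ∨ c = max(0.445, 0.445) = 0.445
(c ∨ c) ⇒ a = min(1, 1 − 0.445 + 0.007) = min(1, 0.562) = 0.562
So the right-hand bound is (c ∨ c) ⇒ a = 0.562.
The residuum of the Łukasiewicz t-norm gives the supremum: min(1, 1 − 1.000 + 0.562).
1 − 1.000 + 0.562 = 0.562, so t = min(1, 0.562) = 0.562.
Check: 1.000 ⊙ 0.562 = max(0, 0.562) = 0.562 ≤ 0.562.

0.562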